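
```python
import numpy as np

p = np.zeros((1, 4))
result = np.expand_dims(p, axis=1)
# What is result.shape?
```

(1, 1, 4)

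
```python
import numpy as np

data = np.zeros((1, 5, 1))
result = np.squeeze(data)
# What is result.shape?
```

(5,)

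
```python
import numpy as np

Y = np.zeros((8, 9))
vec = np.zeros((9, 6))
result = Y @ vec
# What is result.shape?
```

(8, 6)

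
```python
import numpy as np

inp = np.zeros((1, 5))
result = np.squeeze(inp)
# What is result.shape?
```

(5,)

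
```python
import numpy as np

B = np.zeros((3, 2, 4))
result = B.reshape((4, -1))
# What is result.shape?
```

(4, 6)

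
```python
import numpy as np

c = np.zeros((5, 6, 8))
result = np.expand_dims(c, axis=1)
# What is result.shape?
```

(5, 1, 6, 8)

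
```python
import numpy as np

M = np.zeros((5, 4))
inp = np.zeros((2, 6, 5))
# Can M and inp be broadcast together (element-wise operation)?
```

No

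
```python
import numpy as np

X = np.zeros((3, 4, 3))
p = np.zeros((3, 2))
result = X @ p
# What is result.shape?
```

(3, 4, 2)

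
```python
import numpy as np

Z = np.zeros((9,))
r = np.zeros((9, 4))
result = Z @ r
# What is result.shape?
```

(4,)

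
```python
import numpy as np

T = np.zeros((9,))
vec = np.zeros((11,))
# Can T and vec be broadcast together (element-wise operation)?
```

No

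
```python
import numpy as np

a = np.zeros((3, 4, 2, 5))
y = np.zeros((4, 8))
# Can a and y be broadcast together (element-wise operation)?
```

No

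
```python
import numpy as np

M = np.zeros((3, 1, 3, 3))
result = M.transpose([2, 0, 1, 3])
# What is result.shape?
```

(3, 3, 1, 3)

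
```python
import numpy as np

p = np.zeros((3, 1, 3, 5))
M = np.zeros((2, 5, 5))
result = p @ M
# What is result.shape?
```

(3, 2, 3, 5)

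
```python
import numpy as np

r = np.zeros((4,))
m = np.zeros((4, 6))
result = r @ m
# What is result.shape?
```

(6,)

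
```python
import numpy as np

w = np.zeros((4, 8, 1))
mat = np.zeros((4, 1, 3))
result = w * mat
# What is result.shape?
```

(4, 8, 3)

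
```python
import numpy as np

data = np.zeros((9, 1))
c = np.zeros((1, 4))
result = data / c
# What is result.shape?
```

(9, 4)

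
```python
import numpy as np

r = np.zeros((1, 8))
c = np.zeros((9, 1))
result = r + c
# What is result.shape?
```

(9, 8)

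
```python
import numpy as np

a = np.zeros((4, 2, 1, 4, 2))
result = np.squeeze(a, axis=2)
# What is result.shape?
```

(4, 2, 4, 2)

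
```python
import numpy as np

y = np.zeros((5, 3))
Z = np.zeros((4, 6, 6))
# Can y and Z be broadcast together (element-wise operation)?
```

No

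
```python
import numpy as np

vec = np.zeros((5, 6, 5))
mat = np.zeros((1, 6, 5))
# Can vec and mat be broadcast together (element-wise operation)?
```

Yes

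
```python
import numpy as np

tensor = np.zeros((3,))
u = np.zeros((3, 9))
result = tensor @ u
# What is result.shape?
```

(9,)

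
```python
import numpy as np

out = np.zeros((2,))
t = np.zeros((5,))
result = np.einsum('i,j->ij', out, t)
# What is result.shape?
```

(2, 5)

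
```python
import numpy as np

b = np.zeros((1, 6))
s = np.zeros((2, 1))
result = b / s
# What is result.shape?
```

(2, 6)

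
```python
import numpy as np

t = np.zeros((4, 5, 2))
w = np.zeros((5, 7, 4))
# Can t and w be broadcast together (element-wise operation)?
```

No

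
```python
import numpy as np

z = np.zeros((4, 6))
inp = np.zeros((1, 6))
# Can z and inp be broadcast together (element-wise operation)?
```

Yes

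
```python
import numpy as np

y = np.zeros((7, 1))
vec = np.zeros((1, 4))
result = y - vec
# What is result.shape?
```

(7, 4)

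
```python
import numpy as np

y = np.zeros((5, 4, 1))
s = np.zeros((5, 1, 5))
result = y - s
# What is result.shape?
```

(5, 4, 5)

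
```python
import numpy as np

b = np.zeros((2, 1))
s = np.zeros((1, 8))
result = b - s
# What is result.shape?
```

(2, 8)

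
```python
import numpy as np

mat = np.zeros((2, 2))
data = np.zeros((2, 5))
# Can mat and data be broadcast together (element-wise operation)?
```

No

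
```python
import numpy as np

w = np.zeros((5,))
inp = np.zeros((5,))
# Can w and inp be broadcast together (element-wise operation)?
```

Yes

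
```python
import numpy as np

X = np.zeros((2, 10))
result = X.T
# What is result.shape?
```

(10, 2)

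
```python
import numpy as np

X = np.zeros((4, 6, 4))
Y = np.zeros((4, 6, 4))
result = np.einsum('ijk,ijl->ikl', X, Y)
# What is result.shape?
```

(4, 4, 4)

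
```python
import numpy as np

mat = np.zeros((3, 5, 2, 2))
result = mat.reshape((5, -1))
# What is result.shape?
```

(5, 12)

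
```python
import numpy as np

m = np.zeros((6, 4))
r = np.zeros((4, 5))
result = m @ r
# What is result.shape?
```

(6, 5)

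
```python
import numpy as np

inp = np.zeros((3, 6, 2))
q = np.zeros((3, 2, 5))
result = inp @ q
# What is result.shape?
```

(3, 6, 5)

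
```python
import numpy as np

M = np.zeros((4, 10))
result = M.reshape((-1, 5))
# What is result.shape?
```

(8, 5)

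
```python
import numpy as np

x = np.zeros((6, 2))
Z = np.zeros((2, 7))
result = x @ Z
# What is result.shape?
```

(6, 7)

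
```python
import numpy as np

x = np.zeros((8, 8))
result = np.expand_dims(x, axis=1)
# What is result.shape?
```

(8, 1, 8)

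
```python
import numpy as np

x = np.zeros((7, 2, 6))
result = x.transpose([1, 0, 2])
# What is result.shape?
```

(2, 7, 6)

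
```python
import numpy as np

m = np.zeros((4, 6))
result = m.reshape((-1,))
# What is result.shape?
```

(24,)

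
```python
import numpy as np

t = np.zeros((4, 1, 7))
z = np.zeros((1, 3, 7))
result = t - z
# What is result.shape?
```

(4, 3, 7)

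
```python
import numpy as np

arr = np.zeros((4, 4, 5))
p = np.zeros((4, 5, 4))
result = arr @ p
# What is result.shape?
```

(4, 4, 4)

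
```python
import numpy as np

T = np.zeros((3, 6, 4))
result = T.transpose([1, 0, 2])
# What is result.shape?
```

(6, 3, 4)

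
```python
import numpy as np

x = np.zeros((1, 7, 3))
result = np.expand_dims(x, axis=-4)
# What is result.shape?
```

(1, 1, 7, 3)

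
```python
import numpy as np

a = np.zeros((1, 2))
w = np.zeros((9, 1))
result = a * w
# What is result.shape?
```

(9, 2)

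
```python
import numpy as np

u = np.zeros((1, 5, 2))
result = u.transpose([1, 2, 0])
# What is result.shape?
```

(5, 2, 1)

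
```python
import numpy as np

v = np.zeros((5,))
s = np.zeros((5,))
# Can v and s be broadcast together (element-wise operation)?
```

Yes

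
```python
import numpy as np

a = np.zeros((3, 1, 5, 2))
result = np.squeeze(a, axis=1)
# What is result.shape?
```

(3, 5, 2)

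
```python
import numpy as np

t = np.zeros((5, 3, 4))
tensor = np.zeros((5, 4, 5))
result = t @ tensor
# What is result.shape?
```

(5, 3, 5)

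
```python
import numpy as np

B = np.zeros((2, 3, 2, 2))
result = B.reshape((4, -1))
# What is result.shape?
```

(4, 6)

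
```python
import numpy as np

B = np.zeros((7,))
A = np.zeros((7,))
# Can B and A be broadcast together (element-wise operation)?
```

Yes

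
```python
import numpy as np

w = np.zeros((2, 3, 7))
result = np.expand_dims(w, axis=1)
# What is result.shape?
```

(2, 1, 3, 7)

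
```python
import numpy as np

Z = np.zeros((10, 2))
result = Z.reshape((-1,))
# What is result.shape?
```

(20,)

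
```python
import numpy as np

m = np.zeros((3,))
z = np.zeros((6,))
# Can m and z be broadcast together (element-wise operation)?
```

No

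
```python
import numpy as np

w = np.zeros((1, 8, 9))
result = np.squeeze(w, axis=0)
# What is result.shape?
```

(8, 9)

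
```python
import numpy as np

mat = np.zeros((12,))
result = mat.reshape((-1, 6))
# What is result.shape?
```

(2, 6)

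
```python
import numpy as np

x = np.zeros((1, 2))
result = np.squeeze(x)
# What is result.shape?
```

(2,)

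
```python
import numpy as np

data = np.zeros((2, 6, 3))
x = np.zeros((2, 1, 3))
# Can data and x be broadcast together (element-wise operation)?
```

Yes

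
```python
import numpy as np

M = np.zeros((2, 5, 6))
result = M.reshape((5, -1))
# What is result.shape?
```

(5, 12)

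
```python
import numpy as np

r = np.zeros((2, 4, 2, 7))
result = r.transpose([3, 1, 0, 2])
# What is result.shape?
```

(7, 4, 2, 2)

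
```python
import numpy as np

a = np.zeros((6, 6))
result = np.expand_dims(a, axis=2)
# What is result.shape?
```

(6, 6, 1)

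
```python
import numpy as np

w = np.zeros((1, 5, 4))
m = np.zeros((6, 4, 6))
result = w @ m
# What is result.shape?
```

(6, 5, 6)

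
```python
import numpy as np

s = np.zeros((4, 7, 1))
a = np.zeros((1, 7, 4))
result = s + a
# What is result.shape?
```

(4, 7, 4)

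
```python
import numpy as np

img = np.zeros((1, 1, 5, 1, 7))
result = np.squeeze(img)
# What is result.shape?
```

(5, 7)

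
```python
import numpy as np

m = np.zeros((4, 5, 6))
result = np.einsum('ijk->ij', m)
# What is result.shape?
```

(4, 5)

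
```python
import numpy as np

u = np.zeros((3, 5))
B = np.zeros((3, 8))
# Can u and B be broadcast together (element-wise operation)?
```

No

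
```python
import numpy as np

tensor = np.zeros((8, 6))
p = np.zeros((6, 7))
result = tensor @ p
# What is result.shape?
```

(8, 7)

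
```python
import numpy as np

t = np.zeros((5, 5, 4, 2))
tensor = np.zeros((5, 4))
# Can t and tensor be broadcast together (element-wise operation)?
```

No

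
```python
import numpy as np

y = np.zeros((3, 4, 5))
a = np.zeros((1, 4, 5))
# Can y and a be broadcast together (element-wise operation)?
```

Yes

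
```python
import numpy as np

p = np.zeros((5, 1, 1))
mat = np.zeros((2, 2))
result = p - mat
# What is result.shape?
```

(5, 2, 2)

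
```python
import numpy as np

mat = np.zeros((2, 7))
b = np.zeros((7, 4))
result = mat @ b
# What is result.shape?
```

(2, 4)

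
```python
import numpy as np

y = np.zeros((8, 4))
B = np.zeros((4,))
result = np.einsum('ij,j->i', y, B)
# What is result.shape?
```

(8,)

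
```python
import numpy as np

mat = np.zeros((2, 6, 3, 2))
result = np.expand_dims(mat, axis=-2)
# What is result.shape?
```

(2, 6, 3, 1, 2)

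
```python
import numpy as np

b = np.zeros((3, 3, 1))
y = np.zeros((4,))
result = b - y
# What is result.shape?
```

(3, 3, 4)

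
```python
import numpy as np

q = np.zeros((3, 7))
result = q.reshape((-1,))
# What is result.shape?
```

(21,)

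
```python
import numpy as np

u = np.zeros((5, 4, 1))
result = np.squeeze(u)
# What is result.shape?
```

(5, 4)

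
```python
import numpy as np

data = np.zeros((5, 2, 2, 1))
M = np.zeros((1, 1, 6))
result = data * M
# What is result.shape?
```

(5, 2, 2, 6)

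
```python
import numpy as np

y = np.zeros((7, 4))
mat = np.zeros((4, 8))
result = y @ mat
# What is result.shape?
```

(7, 8)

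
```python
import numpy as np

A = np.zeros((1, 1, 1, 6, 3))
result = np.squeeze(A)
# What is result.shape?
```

(6, 3)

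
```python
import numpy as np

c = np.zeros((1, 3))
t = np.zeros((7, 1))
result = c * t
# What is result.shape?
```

(7, 3)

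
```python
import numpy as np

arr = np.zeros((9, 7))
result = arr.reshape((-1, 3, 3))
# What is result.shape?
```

(7, 3, 3)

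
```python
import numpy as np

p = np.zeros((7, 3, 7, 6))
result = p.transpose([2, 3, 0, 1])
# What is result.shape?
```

(7, 6, 7, 3)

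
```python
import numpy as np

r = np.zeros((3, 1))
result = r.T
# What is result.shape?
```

(1, 3)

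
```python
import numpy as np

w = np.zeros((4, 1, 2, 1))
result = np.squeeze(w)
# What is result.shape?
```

(4, 2)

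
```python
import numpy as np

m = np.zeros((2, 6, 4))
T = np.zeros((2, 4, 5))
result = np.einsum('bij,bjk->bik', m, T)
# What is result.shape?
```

(2, 6, 5)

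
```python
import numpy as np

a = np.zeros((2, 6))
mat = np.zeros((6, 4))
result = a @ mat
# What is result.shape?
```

(2, 4)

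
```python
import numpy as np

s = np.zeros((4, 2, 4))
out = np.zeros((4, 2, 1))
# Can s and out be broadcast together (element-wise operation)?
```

Yes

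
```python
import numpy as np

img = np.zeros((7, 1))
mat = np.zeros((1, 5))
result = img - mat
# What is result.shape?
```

(7, 5)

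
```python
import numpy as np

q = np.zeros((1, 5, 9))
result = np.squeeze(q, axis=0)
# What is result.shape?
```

(5, 9)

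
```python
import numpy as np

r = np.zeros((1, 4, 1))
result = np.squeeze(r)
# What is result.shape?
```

(4,)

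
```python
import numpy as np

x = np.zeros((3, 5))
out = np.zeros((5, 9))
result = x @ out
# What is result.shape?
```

(3, 9)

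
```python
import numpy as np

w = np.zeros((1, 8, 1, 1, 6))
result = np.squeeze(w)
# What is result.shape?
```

(8, 6)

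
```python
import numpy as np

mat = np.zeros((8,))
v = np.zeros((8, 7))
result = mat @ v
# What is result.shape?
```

(7,)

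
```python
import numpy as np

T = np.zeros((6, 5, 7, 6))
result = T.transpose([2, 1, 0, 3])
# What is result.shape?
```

(7, 5, 6, 6)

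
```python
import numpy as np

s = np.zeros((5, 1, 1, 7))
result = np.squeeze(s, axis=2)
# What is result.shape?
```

(5, 1, 7)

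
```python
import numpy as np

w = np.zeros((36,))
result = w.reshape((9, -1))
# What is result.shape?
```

(9, 4)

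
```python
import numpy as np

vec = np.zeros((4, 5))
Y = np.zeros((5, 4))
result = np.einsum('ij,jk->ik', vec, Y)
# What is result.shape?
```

(4, 4)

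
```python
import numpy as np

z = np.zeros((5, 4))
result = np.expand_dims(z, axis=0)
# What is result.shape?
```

(1, 5, 4)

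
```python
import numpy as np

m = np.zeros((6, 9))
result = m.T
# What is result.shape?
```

(9, 6)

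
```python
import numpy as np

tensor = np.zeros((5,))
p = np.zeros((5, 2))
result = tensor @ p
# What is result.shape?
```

(2,)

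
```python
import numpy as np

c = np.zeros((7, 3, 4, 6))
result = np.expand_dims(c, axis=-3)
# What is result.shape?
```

(7, 3, 1, 4, 6)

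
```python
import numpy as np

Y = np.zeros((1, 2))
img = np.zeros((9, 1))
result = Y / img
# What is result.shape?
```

(9, 2)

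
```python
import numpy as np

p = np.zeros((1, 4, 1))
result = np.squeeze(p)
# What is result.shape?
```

(4,)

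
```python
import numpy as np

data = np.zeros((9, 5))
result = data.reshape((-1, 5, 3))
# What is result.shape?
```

(3, 5, 3)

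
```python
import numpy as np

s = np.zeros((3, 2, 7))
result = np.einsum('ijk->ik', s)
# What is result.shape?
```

(3, 7)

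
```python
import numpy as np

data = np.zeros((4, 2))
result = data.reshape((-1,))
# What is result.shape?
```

(8,)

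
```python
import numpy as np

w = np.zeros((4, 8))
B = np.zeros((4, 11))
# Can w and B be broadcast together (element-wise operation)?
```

No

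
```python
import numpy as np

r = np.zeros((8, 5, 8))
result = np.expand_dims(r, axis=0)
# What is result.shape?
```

(1, 8, 5, 8)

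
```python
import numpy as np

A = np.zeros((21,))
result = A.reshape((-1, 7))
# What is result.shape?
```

(3, 7)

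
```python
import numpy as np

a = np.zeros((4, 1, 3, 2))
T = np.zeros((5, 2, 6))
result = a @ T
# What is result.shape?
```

(4, 5, 3, 6)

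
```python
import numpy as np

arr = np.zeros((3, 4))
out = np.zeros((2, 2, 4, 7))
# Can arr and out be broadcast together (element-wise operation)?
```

No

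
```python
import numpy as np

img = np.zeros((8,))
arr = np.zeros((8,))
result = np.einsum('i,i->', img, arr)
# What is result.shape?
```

()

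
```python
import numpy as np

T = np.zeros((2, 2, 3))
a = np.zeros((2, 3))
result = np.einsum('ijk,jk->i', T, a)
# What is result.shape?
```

(2,)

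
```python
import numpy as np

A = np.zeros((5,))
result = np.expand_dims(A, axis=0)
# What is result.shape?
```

(1, 5)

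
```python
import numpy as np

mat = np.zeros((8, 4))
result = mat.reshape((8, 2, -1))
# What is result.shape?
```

(8, 2, 2)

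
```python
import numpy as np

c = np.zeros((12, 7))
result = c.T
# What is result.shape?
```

(7, 12)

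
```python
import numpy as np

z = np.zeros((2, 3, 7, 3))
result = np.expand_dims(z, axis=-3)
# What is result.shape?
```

(2, 3, 1, 7, 3)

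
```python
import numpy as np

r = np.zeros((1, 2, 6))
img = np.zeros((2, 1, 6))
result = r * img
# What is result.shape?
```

(2, 2, 6)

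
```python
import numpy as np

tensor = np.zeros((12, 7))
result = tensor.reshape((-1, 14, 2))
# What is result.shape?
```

(3, 14, 2)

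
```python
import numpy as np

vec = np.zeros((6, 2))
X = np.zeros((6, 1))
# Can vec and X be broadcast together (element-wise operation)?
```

Yes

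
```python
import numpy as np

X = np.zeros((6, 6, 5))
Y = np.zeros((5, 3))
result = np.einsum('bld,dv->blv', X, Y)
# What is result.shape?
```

(6, 6, 3)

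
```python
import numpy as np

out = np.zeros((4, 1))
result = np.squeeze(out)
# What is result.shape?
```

(4,)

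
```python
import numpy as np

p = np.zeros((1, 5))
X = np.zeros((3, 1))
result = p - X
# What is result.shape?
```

(3, 5)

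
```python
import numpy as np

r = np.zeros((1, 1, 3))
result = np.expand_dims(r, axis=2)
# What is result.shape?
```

(1, 1, 1, 3)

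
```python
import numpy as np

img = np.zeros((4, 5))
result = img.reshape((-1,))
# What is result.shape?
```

(20,)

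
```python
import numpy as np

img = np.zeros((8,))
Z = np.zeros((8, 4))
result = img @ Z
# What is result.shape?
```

(4,)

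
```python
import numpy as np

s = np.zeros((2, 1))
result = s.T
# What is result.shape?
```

(1, 2)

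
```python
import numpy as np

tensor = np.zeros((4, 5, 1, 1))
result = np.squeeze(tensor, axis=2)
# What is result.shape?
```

(4, 5, 1)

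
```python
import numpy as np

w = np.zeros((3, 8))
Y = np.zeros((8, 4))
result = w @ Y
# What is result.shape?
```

(3, 4)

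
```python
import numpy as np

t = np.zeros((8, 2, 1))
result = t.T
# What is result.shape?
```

(1, 2, 8)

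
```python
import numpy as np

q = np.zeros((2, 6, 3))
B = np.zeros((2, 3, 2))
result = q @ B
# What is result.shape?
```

(2, 6, 2)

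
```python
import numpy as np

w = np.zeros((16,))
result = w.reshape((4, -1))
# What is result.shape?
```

(4, 4)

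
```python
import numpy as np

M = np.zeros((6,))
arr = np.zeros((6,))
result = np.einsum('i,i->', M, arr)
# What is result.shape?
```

()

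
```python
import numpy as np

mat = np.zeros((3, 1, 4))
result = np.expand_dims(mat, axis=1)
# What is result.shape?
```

(3, 1, 1, 4)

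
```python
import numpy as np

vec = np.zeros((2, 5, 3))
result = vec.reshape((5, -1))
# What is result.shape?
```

(5, 6)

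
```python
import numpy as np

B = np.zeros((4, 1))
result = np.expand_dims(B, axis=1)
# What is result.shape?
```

(4, 1, 1)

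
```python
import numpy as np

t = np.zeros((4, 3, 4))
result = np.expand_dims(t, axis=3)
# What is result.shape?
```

(4, 3, 4, 1)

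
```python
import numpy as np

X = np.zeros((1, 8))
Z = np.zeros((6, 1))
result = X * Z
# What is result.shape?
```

(6, 8)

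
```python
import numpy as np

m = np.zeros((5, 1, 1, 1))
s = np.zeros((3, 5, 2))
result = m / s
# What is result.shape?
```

(5, 3, 5, 2)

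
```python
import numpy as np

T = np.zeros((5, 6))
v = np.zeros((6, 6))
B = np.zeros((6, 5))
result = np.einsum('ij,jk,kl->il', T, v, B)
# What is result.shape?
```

(5, 5)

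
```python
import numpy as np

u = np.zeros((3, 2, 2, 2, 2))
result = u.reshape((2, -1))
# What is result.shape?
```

(2, 24)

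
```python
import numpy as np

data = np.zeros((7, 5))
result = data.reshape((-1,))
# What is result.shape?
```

(35,)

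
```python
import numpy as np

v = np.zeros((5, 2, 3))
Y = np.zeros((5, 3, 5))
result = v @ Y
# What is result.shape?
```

(5, 2, 5)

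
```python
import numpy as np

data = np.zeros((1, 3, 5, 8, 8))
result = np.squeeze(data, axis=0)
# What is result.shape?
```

(3, 5, 8, 8)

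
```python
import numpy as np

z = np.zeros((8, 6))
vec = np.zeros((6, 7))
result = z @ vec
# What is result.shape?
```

(8, 7)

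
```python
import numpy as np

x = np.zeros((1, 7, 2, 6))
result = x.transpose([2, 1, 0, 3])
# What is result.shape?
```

(2, 7, 1, 6)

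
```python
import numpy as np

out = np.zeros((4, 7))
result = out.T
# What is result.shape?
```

(7, 4)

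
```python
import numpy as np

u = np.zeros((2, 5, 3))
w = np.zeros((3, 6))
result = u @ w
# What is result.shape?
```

(2, 5, 6)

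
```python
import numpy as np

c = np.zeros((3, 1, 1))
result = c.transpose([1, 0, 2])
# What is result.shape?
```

(1, 3, 1)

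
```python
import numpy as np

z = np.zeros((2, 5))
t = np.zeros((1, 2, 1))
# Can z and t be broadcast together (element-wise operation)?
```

Yes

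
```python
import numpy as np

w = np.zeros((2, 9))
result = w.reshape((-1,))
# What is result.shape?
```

(18,)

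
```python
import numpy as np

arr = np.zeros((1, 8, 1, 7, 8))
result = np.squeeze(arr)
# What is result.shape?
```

(8, 7, 8)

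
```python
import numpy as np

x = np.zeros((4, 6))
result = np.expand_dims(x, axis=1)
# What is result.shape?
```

(4, 1, 6)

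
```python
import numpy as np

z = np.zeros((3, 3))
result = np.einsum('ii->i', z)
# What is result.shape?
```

(3,)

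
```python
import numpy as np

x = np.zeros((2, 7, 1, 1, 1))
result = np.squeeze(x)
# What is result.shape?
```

(2, 7)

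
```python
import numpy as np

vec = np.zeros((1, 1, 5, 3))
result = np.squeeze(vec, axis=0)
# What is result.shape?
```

(1, 5, 3)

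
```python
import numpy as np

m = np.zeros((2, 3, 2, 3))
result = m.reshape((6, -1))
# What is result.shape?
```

(6, 6)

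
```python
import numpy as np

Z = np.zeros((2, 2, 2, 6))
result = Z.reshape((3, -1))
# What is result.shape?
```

(3, 16)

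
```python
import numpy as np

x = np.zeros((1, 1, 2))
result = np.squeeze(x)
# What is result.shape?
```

(2,)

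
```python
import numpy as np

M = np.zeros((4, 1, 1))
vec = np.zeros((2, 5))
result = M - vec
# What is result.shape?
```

(4, 2, 5)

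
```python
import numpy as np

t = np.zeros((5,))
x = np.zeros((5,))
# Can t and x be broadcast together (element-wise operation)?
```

Yes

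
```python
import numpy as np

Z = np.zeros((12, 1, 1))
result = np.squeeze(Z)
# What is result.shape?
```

(12,)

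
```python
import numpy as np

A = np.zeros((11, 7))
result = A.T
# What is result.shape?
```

(7, 11)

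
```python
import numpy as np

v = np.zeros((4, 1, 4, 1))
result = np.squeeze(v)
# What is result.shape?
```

(4, 4)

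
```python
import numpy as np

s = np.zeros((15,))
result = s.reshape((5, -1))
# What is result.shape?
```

(5, 3)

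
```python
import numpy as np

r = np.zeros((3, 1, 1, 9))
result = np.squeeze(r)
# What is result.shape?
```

(3, 9)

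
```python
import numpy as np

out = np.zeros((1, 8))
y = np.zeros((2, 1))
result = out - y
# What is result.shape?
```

(2, 8)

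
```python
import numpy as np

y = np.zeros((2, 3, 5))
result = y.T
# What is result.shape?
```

(5, 3, 2)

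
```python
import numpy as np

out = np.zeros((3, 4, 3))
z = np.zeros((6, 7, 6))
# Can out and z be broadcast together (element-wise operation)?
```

No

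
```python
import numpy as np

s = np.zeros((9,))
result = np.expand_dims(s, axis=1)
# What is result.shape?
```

(9, 1)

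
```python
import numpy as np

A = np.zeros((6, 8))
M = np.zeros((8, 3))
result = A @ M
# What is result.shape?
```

(6, 3)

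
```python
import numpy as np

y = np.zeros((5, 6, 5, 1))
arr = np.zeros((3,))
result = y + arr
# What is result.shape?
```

(5, 6, 5, 3)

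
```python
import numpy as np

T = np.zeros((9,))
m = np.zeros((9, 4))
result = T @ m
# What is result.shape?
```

(4,)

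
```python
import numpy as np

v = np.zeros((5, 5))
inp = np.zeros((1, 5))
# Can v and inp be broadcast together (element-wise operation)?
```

Yes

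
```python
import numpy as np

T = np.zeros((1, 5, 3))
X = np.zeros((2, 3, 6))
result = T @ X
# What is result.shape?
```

(2, 5, 6)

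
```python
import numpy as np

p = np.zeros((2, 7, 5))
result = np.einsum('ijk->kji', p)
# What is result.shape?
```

(5, 7, 2)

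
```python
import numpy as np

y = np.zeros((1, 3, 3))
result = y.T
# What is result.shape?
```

(3, 3, 1)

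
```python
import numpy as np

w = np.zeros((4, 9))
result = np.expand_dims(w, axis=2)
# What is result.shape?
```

(4, 9, 1)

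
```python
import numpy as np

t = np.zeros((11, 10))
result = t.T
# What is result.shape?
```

(10, 11)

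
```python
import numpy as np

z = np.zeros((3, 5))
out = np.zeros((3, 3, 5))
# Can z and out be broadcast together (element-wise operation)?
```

Yes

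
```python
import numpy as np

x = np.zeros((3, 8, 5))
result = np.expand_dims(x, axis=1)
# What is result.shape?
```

(3, 1, 8, 5)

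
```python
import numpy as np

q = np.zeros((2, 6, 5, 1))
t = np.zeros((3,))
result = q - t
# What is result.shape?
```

(2, 6, 5, 3)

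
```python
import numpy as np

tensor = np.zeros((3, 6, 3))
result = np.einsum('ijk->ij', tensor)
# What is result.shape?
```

(3, 6)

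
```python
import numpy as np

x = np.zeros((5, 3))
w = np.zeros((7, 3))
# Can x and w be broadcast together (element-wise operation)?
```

No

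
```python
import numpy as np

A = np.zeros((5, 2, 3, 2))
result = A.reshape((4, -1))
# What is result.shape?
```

(4, 15)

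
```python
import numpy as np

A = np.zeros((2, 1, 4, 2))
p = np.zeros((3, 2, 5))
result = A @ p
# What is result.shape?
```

(2, 3, 4, 5)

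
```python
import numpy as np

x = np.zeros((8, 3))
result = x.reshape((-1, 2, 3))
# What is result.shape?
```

(4, 2, 3)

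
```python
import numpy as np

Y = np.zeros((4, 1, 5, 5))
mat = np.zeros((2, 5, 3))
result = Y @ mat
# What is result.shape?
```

(4, 2, 5, 3)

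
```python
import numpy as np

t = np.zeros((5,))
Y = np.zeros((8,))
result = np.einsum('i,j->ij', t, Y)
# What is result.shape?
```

(5, 8)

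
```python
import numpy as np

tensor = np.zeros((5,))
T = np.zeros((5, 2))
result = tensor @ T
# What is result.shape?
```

(2,)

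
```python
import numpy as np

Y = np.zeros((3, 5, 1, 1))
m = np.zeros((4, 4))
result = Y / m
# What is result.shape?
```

(3, 5, 4, 4)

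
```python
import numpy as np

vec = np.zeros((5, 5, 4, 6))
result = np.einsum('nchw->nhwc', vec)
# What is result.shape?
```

(5, 4, 6, 5)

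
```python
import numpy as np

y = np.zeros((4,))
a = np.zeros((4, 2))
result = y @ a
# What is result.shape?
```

(2,)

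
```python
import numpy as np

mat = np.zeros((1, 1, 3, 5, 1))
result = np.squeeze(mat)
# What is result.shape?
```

(3, 5)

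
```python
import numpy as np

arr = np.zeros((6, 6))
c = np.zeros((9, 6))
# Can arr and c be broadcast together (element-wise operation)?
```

No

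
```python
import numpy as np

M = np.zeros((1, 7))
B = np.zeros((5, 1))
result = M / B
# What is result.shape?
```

(5, 7)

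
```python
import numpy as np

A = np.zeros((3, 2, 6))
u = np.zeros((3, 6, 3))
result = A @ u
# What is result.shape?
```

(3, 2, 3)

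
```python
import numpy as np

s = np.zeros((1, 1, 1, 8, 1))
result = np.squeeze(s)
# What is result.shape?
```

(8,)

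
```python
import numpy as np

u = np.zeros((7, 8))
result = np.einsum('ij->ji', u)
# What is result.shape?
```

(8, 7)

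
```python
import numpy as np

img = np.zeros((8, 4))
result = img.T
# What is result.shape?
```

(4, 8)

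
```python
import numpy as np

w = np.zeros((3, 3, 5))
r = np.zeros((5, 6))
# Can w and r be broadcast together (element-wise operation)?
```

No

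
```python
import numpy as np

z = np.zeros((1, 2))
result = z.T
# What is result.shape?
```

(2, 1)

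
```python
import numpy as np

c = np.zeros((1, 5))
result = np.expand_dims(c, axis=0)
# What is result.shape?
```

(1, 1, 5)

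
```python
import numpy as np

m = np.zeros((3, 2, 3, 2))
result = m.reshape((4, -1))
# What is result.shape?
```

(4, 9)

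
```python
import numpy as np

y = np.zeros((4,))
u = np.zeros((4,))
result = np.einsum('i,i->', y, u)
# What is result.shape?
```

()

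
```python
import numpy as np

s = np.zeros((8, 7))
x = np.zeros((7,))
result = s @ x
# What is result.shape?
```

(8,)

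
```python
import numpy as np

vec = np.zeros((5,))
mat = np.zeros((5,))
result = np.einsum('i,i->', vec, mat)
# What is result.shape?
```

()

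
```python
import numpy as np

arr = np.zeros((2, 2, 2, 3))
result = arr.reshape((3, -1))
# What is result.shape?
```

(3, 8)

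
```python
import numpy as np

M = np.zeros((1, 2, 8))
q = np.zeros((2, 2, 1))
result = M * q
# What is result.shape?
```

(2, 2, 8)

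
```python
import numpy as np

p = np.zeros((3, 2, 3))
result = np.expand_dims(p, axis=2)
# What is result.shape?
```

(3, 2, 1, 3)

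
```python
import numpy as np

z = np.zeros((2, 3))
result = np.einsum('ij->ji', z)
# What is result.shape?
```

(3, 2)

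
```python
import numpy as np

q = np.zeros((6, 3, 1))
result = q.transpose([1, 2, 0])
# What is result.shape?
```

(3, 1, 6)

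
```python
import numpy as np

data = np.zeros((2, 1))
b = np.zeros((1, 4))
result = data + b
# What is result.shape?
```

(2, 4)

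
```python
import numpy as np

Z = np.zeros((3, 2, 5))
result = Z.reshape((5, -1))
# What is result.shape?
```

(5, 6)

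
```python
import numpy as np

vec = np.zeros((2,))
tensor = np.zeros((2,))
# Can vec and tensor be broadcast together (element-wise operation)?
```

Yes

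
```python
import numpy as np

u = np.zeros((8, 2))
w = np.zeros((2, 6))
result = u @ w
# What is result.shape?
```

(8, 6)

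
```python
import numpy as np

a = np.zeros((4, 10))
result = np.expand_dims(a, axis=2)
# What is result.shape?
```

(4, 10, 1)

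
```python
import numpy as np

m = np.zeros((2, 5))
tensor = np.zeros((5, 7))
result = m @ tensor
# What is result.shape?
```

(2, 7)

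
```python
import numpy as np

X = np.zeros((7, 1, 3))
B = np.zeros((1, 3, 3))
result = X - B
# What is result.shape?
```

(7, 3, 3)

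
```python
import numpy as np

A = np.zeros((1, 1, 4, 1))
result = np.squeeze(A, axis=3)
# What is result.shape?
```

(1, 1, 4)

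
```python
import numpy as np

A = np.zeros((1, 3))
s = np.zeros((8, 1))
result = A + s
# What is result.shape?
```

(8, 3)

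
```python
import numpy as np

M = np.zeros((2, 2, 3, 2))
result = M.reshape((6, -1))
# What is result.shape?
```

(6, 4)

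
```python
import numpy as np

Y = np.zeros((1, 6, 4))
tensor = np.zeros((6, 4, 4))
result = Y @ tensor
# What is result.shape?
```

(6, 6, 4)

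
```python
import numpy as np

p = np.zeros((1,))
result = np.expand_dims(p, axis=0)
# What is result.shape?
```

(1, 1)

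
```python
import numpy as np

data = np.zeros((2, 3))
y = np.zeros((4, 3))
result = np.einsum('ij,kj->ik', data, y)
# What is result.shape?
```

(2, 4)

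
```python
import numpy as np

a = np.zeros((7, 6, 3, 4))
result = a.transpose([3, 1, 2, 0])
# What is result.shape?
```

(4, 6, 3, 7)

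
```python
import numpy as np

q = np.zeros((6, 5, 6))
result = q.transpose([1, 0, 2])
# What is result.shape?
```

(5, 6, 6)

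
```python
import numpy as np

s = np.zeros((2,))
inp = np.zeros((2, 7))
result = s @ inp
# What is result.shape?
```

(7,)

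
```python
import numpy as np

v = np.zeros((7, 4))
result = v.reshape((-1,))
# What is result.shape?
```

(28,)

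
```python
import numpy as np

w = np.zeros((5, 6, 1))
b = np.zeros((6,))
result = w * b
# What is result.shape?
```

(5, 6, 6)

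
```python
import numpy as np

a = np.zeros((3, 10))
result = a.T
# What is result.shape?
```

(10, 3)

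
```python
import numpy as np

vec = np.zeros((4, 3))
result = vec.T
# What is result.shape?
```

(3, 4)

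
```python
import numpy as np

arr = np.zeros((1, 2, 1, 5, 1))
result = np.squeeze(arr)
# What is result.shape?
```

(2, 5)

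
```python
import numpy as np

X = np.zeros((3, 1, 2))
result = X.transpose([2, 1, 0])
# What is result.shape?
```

(2, 1, 3)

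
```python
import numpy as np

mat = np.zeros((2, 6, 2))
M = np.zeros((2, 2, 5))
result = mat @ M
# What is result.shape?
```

(2, 6, 5)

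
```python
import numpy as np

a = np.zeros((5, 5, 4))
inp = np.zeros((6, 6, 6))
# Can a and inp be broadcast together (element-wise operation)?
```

No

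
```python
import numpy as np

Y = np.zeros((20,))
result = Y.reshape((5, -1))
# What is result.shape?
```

(5, 4)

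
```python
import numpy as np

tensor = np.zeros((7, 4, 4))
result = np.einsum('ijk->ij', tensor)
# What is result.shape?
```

(7, 4)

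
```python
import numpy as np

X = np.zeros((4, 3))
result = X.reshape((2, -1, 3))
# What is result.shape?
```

(2, 2, 3)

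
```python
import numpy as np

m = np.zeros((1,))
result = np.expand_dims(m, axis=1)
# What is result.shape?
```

(1, 1)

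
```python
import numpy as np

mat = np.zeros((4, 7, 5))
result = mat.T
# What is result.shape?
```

(5, 7, 4)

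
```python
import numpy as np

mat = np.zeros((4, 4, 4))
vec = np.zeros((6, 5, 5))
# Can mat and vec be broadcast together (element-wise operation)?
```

No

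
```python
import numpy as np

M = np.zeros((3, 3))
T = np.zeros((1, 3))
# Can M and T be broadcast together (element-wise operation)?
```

Yes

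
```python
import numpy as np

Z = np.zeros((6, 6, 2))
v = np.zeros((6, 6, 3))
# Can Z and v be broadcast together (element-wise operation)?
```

No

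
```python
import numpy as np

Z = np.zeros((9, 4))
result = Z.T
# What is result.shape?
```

(4, 9)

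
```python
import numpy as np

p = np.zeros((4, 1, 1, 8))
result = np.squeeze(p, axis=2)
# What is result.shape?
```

(4, 1, 8)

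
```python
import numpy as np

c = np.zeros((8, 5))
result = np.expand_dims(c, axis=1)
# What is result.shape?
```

(8, 1, 5)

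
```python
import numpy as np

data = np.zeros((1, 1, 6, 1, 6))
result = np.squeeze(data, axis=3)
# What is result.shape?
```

(1, 1, 6, 6)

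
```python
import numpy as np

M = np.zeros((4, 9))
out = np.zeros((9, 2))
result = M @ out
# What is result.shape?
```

(4, 2)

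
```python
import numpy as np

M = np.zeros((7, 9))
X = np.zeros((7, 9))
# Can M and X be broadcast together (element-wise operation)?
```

Yes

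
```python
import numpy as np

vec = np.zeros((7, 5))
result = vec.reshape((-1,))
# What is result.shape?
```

(35,)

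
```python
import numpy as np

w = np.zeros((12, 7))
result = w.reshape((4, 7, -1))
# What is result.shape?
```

(4, 7, 3)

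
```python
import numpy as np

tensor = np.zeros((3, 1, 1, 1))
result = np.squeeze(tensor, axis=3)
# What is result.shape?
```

(3, 1, 1)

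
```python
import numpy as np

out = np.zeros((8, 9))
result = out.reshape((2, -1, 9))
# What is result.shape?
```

(2, 4, 9)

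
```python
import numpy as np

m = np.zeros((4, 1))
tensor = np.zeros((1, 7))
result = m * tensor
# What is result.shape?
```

(4, 7)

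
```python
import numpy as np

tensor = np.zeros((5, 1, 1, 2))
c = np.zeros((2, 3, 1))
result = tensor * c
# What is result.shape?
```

(5, 2, 3, 2)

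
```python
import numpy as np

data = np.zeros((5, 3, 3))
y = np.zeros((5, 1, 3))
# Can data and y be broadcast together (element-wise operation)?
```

Yes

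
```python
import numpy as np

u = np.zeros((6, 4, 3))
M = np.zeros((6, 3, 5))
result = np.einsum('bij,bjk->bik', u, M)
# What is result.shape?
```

(6, 4, 5)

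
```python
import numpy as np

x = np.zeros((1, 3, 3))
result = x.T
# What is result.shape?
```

(3, 3, 1)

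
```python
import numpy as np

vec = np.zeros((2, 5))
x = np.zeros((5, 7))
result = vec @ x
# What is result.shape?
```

(2, 7)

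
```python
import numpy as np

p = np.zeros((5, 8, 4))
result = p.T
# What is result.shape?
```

(4, 8, 5)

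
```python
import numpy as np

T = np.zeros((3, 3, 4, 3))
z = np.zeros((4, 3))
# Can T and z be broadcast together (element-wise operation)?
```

Yes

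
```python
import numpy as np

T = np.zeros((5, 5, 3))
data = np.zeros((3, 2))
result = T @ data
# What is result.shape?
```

(5, 5, 2)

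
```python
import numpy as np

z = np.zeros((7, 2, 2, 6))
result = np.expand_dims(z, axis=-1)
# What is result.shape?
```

(7, 2, 2, 6, 1)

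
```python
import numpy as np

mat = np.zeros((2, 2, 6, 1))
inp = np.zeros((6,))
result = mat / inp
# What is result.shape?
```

(2, 2, 6, 6)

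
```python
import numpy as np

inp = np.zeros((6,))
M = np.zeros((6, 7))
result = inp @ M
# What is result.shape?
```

(7,)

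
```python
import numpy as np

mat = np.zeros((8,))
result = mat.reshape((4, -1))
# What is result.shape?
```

(4, 2)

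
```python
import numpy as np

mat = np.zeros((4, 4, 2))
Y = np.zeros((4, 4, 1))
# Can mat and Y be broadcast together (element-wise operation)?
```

Yes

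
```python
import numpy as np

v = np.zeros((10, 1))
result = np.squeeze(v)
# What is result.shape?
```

(10,)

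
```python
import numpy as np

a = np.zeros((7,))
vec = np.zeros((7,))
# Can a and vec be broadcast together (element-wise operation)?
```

Yes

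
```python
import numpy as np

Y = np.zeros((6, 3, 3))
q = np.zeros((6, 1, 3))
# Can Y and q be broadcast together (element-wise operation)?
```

Yes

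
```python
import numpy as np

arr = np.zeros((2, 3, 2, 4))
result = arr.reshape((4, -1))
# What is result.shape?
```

(4, 12)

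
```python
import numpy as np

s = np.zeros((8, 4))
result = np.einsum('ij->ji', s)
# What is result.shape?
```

(4, 8)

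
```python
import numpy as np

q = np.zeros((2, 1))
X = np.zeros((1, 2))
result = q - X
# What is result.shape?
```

(2, 2)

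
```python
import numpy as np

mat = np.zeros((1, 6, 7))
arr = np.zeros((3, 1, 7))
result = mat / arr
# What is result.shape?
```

(3, 6, 7)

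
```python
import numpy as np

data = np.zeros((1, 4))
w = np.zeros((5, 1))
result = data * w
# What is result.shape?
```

(5, 4)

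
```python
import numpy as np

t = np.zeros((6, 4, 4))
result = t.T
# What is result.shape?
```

(4, 4, 6)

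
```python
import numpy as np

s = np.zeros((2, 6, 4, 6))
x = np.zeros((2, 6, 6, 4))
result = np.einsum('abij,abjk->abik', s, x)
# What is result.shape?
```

(2, 6, 4, 4)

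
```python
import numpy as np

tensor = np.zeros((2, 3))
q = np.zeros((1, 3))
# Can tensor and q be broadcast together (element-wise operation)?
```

Yes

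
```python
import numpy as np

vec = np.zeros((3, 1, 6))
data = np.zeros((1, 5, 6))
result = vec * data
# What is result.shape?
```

(3, 5, 6)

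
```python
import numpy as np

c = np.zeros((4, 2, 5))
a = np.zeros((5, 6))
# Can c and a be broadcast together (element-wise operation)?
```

No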